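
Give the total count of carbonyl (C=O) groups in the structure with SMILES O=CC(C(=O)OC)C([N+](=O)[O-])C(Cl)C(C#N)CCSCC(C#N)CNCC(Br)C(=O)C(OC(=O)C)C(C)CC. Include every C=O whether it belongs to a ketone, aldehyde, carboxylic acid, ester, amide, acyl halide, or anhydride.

OHC: aldehyde, 1 C=O (running total 1).
CH(COOCH3): ester, 1 C=O (running total 2).
CO: ketone, 1 C=O (running total 3).
CH(OCOCH3): ester, 1 C=O (running total 4).

4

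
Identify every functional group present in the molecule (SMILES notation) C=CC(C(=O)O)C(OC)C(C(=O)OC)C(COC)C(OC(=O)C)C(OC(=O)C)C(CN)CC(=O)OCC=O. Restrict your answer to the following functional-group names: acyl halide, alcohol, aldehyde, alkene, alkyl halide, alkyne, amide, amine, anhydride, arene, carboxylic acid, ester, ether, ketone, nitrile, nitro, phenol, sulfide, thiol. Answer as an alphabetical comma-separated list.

aldehyde, alkene, amine, carboxylic acid, ester, ether

C=C double bond → alkene.
pendant –COOH: carbonyl C bonded to C and –OH → carboxylic acid.
pendant –OCH3: C–O–C with sp³ C, no adjacent C=O → ether.
pendant –COOCH3: carbonyl C bonded to C and –OCH3 → ester.
pendant –CH2OCH3: C–O–C linkage → ether.
pendant –OC(=O)CH3: an acyloxy group → ester.
pendant –OC(=O)CH3: an acyloxy group → ester.
pendant –CH2NH2: N on sp³ C, no adjacent C=O → amine.
–C(=O)–O–C with C on the carbonyl side → ester.
terminal –CHO: carbonyl C bonded to H and C → aldehyde.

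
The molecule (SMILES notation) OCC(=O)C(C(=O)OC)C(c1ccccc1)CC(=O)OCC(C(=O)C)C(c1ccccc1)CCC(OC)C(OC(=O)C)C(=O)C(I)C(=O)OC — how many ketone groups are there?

3

Taking each segment in turn:
  HOCH2: HO– on an sp³ carbon → alcohol.
  CO: –C(=O)– with carbon on both sides → ketone.
  CH(COOCH3): pendant –COOCH3: carbonyl C bonded to C and –OCH3 → ester.
  CH(C6H5): pendant –C6H5: benzene ring → arene.
  CH2COOCH2: –C(=O)–O–C with C on the carbonyl side → ester.
  CH(COCH3): pendant –COCH3: carbonyl C bonded to two carbons → ketone.
  CH(C6H5): pendant –C6H5: benzene ring → arene.
  CH(OCH3): pendant –OCH3: C–O–C with sp³ C, no adjacent C=O → ether.
  CH(OCOCH3): pendant –OC(=O)CH3: an acyloxy group → ester.
  CO: –C(=O)– with carbon on both sides → ketone.
  CH(I): halogen on an sp³ carbon → alkyl halide.
  COOCH3: –C(=O)OCH3: carbonyl C bonded to C and to –OCH3 → ester (not ketone + ether).
Ketone appears at: CO, CH(COCH3), CO → 3.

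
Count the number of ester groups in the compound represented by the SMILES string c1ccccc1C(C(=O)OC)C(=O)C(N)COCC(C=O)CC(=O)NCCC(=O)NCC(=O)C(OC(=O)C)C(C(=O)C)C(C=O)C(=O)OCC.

C6H5– phenyl ring → arene.
pendant –COOCH3: carbonyl C bonded to C and –OCH3 → ester.
–C(=O)– with carbon on both sides → ketone.
–NH2 on an sp³ carbon with no adjacent C=O → amine.
C–O–C with sp³ carbons on both sides and no adjacent C=O → ether.
pendant –CHO: carbonyl C bonded to C and H → aldehyde.
–C(=O)–N– linkage → amide (the N is not an amine).
–C(=O)–N– linkage → amide (the N is not an amine).
–C(=O)– with carbon on both sides → ketone.
pendant –OC(=O)CH3: an acyloxy group → ester.
pendant –COCH3: carbonyl C bonded to two carbons → ketone.
pendant –CHO: carbonyl C bonded to C and H → aldehyde.
–C(=O)OCH2CH3: carbonyl C bonded to C and to –OEt → ester.
Ester appears at: CH(COOCH3), CH(OCOCH3), COOCH2CH3 → 3.

3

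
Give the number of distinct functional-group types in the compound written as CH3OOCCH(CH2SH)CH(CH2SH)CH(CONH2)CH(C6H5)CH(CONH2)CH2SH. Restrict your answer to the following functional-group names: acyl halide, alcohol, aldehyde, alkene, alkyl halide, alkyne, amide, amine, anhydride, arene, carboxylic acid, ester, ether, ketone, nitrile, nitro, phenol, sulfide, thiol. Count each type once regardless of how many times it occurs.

4

Reading the structure from left to right:
  CH3OOC: CH3O–C(=O)–: carbonyl C bonded to C and to –OCH3 → ester (not ketone + ether).
  CH(CH2SH): pendant –CH2SH → thiol.
  CH(CH2SH): pendant –CH2SH → thiol.
  CH(CONH2): pendant –CONH2: carbonyl C bonded to C and N → amide.
  CH(C6H5): pendant –C6H5: benzene ring → arene.
  CH(CONH2): pendant –CONH2: carbonyl C bonded to C and N → amide.
  CH2SH: –SH on an sp³ carbon → thiol.
Distinct types present: amide, arene, ester, thiol.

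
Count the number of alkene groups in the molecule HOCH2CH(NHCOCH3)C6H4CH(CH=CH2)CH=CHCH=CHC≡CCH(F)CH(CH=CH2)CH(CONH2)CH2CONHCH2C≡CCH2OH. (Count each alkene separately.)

4

Taking each segment in turn:
  HOCH2: HO– on an sp³ carbon → alcohol.
  CH(NHCOCH3): pendant –NHC(=O)CH3: N bonded to a carbonyl → amide (not amine).
  C6H4: para-disubstituted benzene ring → arene.
  CH(CH=CH2): pendant –CH=CH2: C=C double bond → alkene.
  CH=CH: C=C double bond → alkene.
  CH=CH: C=C double bond → alkene.
  C≡C: C≡C triple bond → alkyne.
  CH(F): halogen on an sp³ carbon → alkyl halide.
  CH(CH=CH2): pendant –CH=CH2: C=C double bond → alkene.
  CH(CONH2): pendant –CONH2: carbonyl C bonded to C and N → amide.
  CH2CONHCH2: –C(=O)–N– linkage → amide (the N is not an amine).
  C≡C: C≡C triple bond → alkyne.
  CH2OH: –OH on an sp³ carbon → alcohol.
Alkene appears at: CH(CH=CH2), CH=CH, CH=CH, CH(CH=CH2) → 4.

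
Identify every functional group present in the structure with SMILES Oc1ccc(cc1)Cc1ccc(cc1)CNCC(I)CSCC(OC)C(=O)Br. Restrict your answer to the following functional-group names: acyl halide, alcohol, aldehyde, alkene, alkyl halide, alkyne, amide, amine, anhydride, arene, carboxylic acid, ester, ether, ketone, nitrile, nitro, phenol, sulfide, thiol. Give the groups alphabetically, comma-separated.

acyl halide, alkyl halide, amine, arene, ether, phenol, sulfide

Reading the structure from left to right:
  HOC6H4: –OH attached directly to an aromatic ring → phenol (not alcohol); the ring itself is an arene.
  C6H4: para-disubstituted benzene ring → arene.
  CH2NHCH2: C–N–C with sp³ carbons and no adjacent C=O → amine (secondary).
  CH(I): halogen on an sp³ carbon → alkyl halide.
  CH2SCH2: C–S–C linkage → sulfide (thioether).
  CH(OCH3): pendant –OCH3: C–O–C with sp³ C, no adjacent C=O → ether.
  COBr: –C(=O)Br: carbonyl C bonded to C and to a halogen → acyl halide (not alkyl halide).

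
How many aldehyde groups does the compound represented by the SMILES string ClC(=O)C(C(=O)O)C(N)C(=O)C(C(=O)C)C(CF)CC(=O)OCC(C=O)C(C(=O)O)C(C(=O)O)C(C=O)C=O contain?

–C(=O)Cl: carbonyl C bonded to C and to a halogen → acyl halide (not alkyl halide).
pendant –COOH: carbonyl C bonded to C and –OH → carboxylic acid.
–NH2 on an sp³ carbon with no adjacent C=O → amine.
–C(=O)– with carbon on both sides → ketone.
pendant –COCH3: carbonyl C bonded to two carbons → ketone.
pendant –CH2X: halogen on sp³ carbon → alkyl halide.
–C(=O)–O–C with C on the carbonyl side → ester.
pendant –CHO: carbonyl C bonded to C and H → aldehyde.
pendant –COOH: carbonyl C bonded to C and –OH → carboxylic acid.
pendant –COOH: carbonyl C bonded to C and –OH → carboxylic acid.
pendant –CHO: carbonyl C bonded to C and H → aldehyde.
terminal –CHO: carbonyl C bonded to H and C → aldehyde.
Aldehyde appears at: CH(CHO), CH(CHO), CHO → 3.

3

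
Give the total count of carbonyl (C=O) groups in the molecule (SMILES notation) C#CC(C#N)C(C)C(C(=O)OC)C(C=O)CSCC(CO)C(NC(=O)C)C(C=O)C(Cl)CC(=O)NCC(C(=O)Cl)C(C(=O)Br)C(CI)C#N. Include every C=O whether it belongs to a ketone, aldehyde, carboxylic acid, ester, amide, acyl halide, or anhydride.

7

CH(COOCH3): ester, 1 C=O (running total 1).
CH(CHO): aldehyde, 1 C=O (running total 2).
CH(NHCOCH3): amide, 1 C=O (running total 3).
CH(CHO): aldehyde, 1 C=O (running total 4).
CH2CONHCH2: amide, 1 C=O (running total 5).
CH(COCl): acyl halide, 1 C=O (running total 6).
CH(COBr): acyl halide, 1 C=O (running total 7).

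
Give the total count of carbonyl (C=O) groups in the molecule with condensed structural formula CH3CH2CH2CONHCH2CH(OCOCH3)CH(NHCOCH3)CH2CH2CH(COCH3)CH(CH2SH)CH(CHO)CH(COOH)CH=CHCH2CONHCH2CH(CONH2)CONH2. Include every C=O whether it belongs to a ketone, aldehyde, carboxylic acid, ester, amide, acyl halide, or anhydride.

9

CH2CONHCH2: amide, 1 C=O (running total 1).
CH(OCOCH3): ester, 1 C=O (running total 2).
CH(NHCOCH3): amide, 1 C=O (running total 3).
CH(COCH3): ketone, 1 C=O (running total 4).
CH(CHO): aldehyde, 1 C=O (running total 5).
CH(COOH): carboxylic acid, 1 C=O (running total 6).
CH2CONHCH2: amide, 1 C=O (running total 7).
CH(CONH2): amide, 1 C=O (running total 8).
CONH2: amide, 1 C=O (running total 9).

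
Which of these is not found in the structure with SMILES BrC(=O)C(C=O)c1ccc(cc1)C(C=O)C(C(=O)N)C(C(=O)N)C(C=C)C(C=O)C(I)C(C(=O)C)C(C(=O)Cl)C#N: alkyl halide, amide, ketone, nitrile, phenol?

phenol

amide: present (CH(CONH2) — pendant –CONH2: carbonyl C bonded to C and N → amide).
nitrile: present (CN — –C≡N: carbon triple-bonded to nitrogen → nitrile).
ketone: present (CH(COCH3) — pendant –COCH3: carbonyl C bonded to two carbons → ketone).
alkyl halide: present (CH(I) — halogen on an sp³ carbon → alkyl halide).
phenol: no segment matches this pattern.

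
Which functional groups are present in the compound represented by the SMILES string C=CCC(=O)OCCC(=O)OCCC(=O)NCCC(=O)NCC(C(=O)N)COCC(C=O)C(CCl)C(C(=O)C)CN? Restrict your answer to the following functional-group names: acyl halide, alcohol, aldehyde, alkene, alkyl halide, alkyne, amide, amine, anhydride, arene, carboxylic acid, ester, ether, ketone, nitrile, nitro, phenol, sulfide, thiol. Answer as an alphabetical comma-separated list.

C=C double bond → alkene.
–C(=O)–O–C with C on the carbonyl side → ester.
–C(=O)–O–C with C on the carbonyl side → ester.
–C(=O)–N– linkage → amide (the N is not an amine).
–C(=O)–N– linkage → amide (the N is not an amine).
pendant –CONH2: carbonyl C bonded to C and N → amide.
C–O–C with sp³ carbons on both sides and no adjacent C=O → ether.
pendant –CHO: carbonyl C bonded to C and H → aldehyde.
pendant –CH2X: halogen on sp³ carbon → alkyl halide.
pendant –COCH3: carbonyl C bonded to two carbons → ketone.
–NH2 on an sp³ carbon with no adjacent C=O → amine.

aldehyde, alkene, alkyl halide, amide, amine, ester, ether, ketone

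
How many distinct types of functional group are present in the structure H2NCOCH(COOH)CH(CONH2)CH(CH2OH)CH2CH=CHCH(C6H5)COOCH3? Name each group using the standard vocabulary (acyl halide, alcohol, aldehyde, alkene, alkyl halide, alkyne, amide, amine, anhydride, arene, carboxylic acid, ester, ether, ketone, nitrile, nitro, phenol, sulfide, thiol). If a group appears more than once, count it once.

6

Reading the structure from left to right:
  H2NCO: –C(=O)NH2: carbonyl C bonded to C and to N → amide (the N is not a separate amine).
  CH(COOH): pendant –COOH: carbonyl C bonded to C and –OH → carboxylic acid.
  CH(CONH2): pendant –CONH2: carbonyl C bonded to C and N → amide.
  CH(CH2OH): pendant –CH2OH on an sp³ backbone C → alcohol.
  CH=CH: C=C double bond → alkene.
  CH(C6H5): pendant –C6H5: benzene ring → arene.
  COOCH3: –C(=O)OCH3: carbonyl C bonded to C and to –OCH3 → ester (not ketone + ether).
Distinct types present: alcohol, alkene, amide, arene, carboxylic acid, ester.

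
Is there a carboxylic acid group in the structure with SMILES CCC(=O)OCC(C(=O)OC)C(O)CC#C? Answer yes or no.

no

Taking each segment in turn:
  CH2COOCH2: –C(=O)–O–C with C on the carbonyl side → ester.
  CH(COOCH3): pendant –COOCH3: carbonyl C bonded to C and –OCH3 → ester.
  CH(OH): –OH on an sp³ carbon → alcohol (secondary).
  C≡CH: C≡C triple bond → alkyne.
In each of CH2COOCH2 and CH(COOCH3), the acyl oxygen is bonded to carbon (–O–C), not to H, so this is an ester.
The groups actually present are: alcohol, alkyne, ester.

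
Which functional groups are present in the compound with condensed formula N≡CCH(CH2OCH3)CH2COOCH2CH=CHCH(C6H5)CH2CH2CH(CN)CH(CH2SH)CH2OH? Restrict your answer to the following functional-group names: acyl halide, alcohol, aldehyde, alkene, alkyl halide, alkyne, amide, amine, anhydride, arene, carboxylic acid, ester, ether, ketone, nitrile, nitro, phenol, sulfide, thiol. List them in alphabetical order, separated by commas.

N≡C–: carbon triple-bonded to nitrogen → nitrile.
pendant –CH2OCH3: C–O–C linkage → ether.
–C(=O)–O–C with C on the carbonyl side → ester.
C=C double bond → alkene.
pendant –C6H5: benzene ring → arene.
pendant –C≡N: nitrile.
pendant –CH2SH → thiol.
–OH on an sp³ carbon → alcohol.

alcohol, alkene, arene, ester, ether, nitrile, thiol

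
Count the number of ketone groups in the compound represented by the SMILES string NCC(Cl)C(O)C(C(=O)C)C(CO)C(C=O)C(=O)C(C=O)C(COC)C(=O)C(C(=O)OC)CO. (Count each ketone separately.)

3

–NH2 on an sp³ carbon with no adjacent C=O → amine.
halogen on an sp³ carbon → alkyl halide.
–OH on an sp³ carbon → alcohol (secondary).
pendant –COCH3: carbonyl C bonded to two carbons → ketone.
pendant –CH2OH on an sp³ backbone C → alcohol.
pendant –CHO: carbonyl C bonded to C and H → aldehyde.
–C(=O)– with carbon on both sides → ketone.
pendant –CHO: carbonyl C bonded to C and H → aldehyde.
pendant –CH2OCH3: C–O–C linkage → ether.
–C(=O)– with carbon on both sides → ketone.
pendant –COOCH3: carbonyl C bonded to C and –OCH3 → ester.
–OH on an sp³ carbon → alcohol.
Ketone appears at: CH(COCH3), CO, CO → 3.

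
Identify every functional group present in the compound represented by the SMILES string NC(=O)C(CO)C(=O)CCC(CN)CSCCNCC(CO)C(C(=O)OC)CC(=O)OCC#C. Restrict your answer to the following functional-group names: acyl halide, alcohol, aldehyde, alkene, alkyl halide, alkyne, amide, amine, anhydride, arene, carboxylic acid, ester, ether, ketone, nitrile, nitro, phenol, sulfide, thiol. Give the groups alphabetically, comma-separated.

–C(=O)NH2: carbonyl C bonded to C and to N → amide (the N is not a separate amine).
pendant –CH2OH on an sp³ backbone C → alcohol.
–C(=O)– with carbon on both sides → ketone.
pendant –CH2NH2: N on sp³ C, no adjacent C=O → amine.
C–S–C linkage → sulfide (thioether).
C–N–C with sp³ carbons and no adjacent C=O → amine (secondary).
pendant –CH2OH on an sp³ backbone C → alcohol.
pendant –COOCH3: carbonyl C bonded to C and –OCH3 → ester.
–C(=O)–O–C with C on the carbonyl side → ester.
C≡C triple bond → alkyne.

alcohol, alkyne, amide, amine, ester, ketone, sulfide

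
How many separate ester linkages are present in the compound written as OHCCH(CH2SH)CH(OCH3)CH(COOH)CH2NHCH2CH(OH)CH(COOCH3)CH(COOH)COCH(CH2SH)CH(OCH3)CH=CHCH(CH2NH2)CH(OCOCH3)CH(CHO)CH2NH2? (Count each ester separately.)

Taking each segment in turn:
  OHC: terminal –CHO: carbonyl C bonded to H and C → aldehyde.
  CH(CH2SH): pendant –CH2SH → thiol.
  CH(OCH3): pendant –OCH3: C–O–C with sp³ C, no adjacent C=O → ether.
  CH(COOH): pendant –COOH: carbonyl C bonded to C and –OH → carboxylic acid.
  CH2NHCH2: C–N–C with sp³ carbons and no adjacent C=O → amine (secondary).
  CH(OH): –OH on an sp³ carbon → alcohol (secondary).
  CH(COOCH3): pendant –COOCH3: carbonyl C bonded to C and –OCH3 → ester.
  CH(COOH): pendant –COOH: carbonyl C bonded to C and –OH → carboxylic acid.
  CO: –C(=O)– with carbon on both sides → ketone.
  CH(CH2SH): pendant –CH2SH → thiol.
  CH(OCH3): pendant –OCH3: C–O–C with sp³ C, no adjacent C=O → ether.
  CH=CH: C=C double bond → alkene.
  CH(CH2NH2): pendant –CH2NH2: N on sp³ C, no adjacent C=O → amine.
  CH(OCOCH3): pendant –OC(=O)CH3: an acyloxy group → ester.
  CH(CHO): pendant –CHO: carbonyl C bonded to C and H → aldehyde.
  CH2NH2: –NH2 on an sp³ carbon with no adjacent C=O → amine.
Ester appears at: CH(COOCH3), CH(OCOCH3) → 2.

2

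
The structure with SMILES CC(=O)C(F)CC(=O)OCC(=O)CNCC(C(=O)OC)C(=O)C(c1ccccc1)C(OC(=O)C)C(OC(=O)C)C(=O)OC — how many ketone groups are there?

3

Working along the chain:
  CO: –C(=O)– with carbon on both sides → ketone.
  CH(F): halogen on an sp³ carbon → alkyl halide.
  CH2COOCH2: –C(=O)–O–C with C on the carbonyl side → ester.
  CO: –C(=O)– with carbon on both sides → ketone.
  CH2NHCH2: C–N–C with sp³ carbons and no adjacent C=O → amine (secondary).
  CH(COOCH3): pendant –COOCH3: carbonyl C bonded to C and –OCH3 → ester.
  CO: –C(=O)– with carbon on both sides → ketone.
  CH(C6H5): pendant –C6H5: benzene ring → arene.
  CH(OCOCH3): pendant –OC(=O)CH3: an acyloxy group → ester.
  CH(OCOCH3): pendant –OC(=O)CH3: an acyloxy group → ester.
  COOCH3: –C(=O)OCH3: carbonyl C bonded to C and to –OCH3 → ester (not ketone + ether).
Ketone appears at: CO, CO, CO → 3.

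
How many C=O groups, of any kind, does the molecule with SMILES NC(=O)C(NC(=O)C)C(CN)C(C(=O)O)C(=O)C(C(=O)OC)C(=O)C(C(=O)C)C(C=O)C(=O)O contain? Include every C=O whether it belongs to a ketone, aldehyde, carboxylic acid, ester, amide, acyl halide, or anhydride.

9

H2NCO: amide, 1 C=O (running total 1).
CH(NHCOCH3): amide, 1 C=O (running total 2).
CH(COOH): carboxylic acid, 1 C=O (running total 3).
CO: ketone, 1 C=O (running total 4).
CH(COOCH3): ester, 1 C=O (running total 5).
CO: ketone, 1 C=O (running total 6).
CH(COCH3): ketone, 1 C=O (running total 7).
CH(CHO): aldehyde, 1 C=O (running total 8).
COOH: carboxylic acid, 1 C=O (running total 9).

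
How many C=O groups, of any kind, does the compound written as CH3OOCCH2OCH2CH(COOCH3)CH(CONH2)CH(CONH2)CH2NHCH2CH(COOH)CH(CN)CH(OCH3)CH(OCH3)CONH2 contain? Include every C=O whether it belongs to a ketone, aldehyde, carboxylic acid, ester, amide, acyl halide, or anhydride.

CH3OOC: ester, 1 C=O (running total 1).
CH(COOCH3): ester, 1 C=O (running total 2).
CH(CONH2): amide, 1 C=O (running total 3).
CH(CONH2): amide, 1 C=O (running total 4).
CH(COOH): carboxylic acid, 1 C=O (running total 5).
CONH2: amide, 1 C=O (running total 6).

6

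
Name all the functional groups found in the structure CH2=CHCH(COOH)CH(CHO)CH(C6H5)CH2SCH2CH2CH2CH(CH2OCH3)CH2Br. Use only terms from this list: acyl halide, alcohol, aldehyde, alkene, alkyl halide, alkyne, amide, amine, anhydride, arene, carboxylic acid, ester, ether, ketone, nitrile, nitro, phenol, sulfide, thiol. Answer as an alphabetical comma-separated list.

Reading the structure from left to right:
  CH2=CH: C=C double bond → alkene.
  CH(COOH): pendant –COOH: carbonyl C bonded to C and –OH → carboxylic acid.
  CH(CHO): pendant –CHO: carbonyl C bonded to C and H → aldehyde.
  CH(C6H5): pendant –C6H5: benzene ring → arene.
  CH2SCH2: C–S–C linkage → sulfide (thioether).
  CH(CH2OCH3): pendant –CH2OCH3: C–O–C linkage → ether.
  CH2Br: halogen on an sp³ carbon → alkyl halide.

aldehyde, alkene, alkyl halide, arene, carboxylic acid, ether, sulfide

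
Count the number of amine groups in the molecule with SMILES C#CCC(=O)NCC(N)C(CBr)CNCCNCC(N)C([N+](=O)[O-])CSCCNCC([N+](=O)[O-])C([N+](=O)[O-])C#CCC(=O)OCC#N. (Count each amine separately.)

5

C≡C triple bond → alkyne.
–C(=O)–N– linkage → amide (the N is not an amine).
–NH2 on an sp³ carbon with no adjacent C=O → amine.
pendant –CH2X: halogen on sp³ carbon → alkyl halide.
C–N–C with sp³ carbons and no adjacent C=O → amine (secondary).
C–N–C with sp³ carbons and no adjacent C=O → amine (secondary).
–NH2 on an sp³ carbon with no adjacent C=O → amine.
–NO2 on an sp³ carbon → nitro (the N=O is not a carbonyl).
C–S–C linkage → sulfide (thioether).
C–N–C with sp³ carbons and no adjacent C=O → amine (secondary).
–NO2 on an sp³ carbon → nitro (the N=O is not a carbonyl).
–NO2 on an sp³ carbon → nitro (the N=O is not a carbonyl).
C≡C triple bond → alkyne.
–C(=O)–O–C with C on the carbonyl side → ester.
–C≡N: carbon triple-bonded to nitrogen → nitrile.
Amine appears at: CH(NH2), CH2NHCH2, CH2NHCH2, CH(NH2), CH2NHCH2 → 5.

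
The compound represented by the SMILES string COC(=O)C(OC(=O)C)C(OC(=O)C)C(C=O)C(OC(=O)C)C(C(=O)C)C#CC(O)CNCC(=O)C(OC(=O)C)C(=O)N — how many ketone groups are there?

Taking each segment in turn:
  CH3OOC: CH3O–C(=O)–: carbonyl C bonded to C and to –OCH3 → ester (not ketone + ether).
  CH(OCOCH3): pendant –OC(=O)CH3: an acyloxy group → ester.
  CH(OCOCH3): pendant –OC(=O)CH3: an acyloxy group → ester.
  CH(CHO): pendant –CHO: carbonyl C bonded to C and H → aldehyde.
  CH(OCOCH3): pendant –OC(=O)CH3: an acyloxy group → ester.
  CH(COCH3): pendant –COCH3: carbonyl C bonded to two carbons → ketone.
  C≡C: C≡C triple bond → alkyne.
  CH(OH): –OH on an sp³ carbon → alcohol (secondary).
  CH2NHCH2: C–N–C with sp³ carbons and no adjacent C=O → amine (secondary).
  CO: –C(=O)– with carbon on both sides → ketone.
  CH(OCOCH3): pendant –OC(=O)CH3: an acyloxy group → ester.
  CONH2: –C(=O)NH2: carbonyl C bonded to C and to N → amide (the N is not a separate amine).
Ketone appears at: CH(COCH3), CO → 2.

2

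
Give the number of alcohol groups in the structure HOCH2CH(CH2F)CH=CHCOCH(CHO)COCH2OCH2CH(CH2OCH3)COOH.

1

Reading the structure from left to right:
  HOCH2: HO– on an sp³ carbon → alcohol.
  CH(CH2F): pendant –CH2X: halogen on sp³ carbon → alkyl halide.
  CH=CH: C=C double bond → alkene.
  CO: –C(=O)– with carbon on both sides → ketone.
  CH(CHO): pendant –CHO: carbonyl C bonded to C and H → aldehyde.
  CO: –C(=O)– with carbon on both sides → ketone.
  CH2OCH2: C–O–C with sp³ carbons on both sides and no adjacent C=O → ether.
  CH(CH2OCH3): pendant –CH2OCH3: C–O–C linkage → ether.
  COOH: –COOH: carbonyl C bonded to –OH and C → carboxylic acid (the –OH is not a separate alcohol).
Alcohol appears at: HOCH2 → 1.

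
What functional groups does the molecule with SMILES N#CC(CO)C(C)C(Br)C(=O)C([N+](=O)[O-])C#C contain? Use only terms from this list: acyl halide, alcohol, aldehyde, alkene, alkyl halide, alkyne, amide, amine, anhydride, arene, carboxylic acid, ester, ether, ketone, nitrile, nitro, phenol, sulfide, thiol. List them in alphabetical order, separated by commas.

alcohol, alkyl halide, alkyne, ketone, nitrile, nitro

N≡C–: carbon triple-bonded to nitrogen → nitrile.
pendant –CH2OH on an sp³ backbone C → alcohol.
halogen on an sp³ carbon → alkyl halide.
–C(=O)– with carbon on both sides → ketone.
–NO2 on an sp³ carbon → nitro (the N=O is not a carbonyl).
C≡C triple bond → alkyne.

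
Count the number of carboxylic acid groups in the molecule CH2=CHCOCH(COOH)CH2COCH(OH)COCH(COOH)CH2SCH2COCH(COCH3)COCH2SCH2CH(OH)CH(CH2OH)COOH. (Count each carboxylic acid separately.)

3

Taking each segment in turn:
  CH2=CH: C=C double bond → alkene.
  CO: –C(=O)– with carbon on both sides → ketone.
  CH(COOH): pendant –COOH: carbonyl C bonded to C and –OH → carboxylic acid.
  CO: –C(=O)– with carbon on both sides → ketone.
  CH(OH): –OH on an sp³ carbon → alcohol (secondary).
  CO: –C(=O)– with carbon on both sides → ketone.
  CH(COOH): pendant –COOH: carbonyl C bonded to C and –OH → carboxylic acid.
  CH2SCH2: C–S–C linkage → sulfide (thioether).
  CO: –C(=O)– with carbon on both sides → ketone.
  CH(COCH3): pendant –COCH3: carbonyl C bonded to two carbons → ketone.
  CO: –C(=O)– with carbon on both sides → ketone.
  CH2SCH2: C–S–C linkage → sulfide (thioether).
  CH(OH): –OH on an sp³ carbon → alcohol (secondary).
  CH(CH2OH): pendant –CH2OH on an sp³ backbone C → alcohol.
  COOH: –COOH: carbonyl C bonded to –OH and C → carboxylic acid (the –OH is not a separate alcohol).
Carboxylic acid appears at: CH(COOH), CH(COOH), COOH → 3.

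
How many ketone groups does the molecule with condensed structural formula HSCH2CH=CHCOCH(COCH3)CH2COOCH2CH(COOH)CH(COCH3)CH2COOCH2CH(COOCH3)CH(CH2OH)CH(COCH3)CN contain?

–SH on an sp³ carbon → thiol.
C=C double bond → alkene.
–C(=O)– with carbon on both sides → ketone.
pendant –COCH3: carbonyl C bonded to two carbons → ketone.
–C(=O)–O–C with C on the carbonyl side → ester.
pendant –COOH: carbonyl C bonded to C and –OH → carboxylic acid.
pendant –COCH3: carbonyl C bonded to two carbons → ketone.
–C(=O)–O–C with C on the carbonyl side → ester.
pendant –COOCH3: carbonyl C bonded to C and –OCH3 → ester.
pendant –CH2OH on an sp³ backbone C → alcohol.
pendant –COCH3: carbonyl C bonded to two carbons → ketone.
–C≡N: carbon triple-bonded to nitrogen → nitrile.
Ketone appears at: CO, CH(COCH3), CH(COCH3), CH(COCH3) → 4.

4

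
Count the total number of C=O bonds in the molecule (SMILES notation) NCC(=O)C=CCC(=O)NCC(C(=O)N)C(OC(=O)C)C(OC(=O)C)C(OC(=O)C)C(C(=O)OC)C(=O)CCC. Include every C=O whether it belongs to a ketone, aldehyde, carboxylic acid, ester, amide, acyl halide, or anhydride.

8

CO: ketone, 1 C=O (running total 1).
CH2CONHCH2: amide, 1 C=O (running total 2).
CH(CONH2): amide, 1 C=O (running total 3).
CH(OCOCH3): ester, 1 C=O (running total 4).
CH(OCOCH3): ester, 1 C=O (running total 5).
CH(OCOCH3): ester, 1 C=O (running total 6).
CH(COOCH3): ester, 1 C=O (running total 7).
CO: ketone, 1 C=O (running total 8).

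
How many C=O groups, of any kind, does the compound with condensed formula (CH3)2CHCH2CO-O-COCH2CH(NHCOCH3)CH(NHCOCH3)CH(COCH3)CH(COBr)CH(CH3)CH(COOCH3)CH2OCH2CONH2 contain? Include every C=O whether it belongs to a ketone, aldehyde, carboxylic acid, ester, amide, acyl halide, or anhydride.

8

CH2CO-O-COCH2: anhydride, 2 C=O (running total 2).
CH(NHCOCH3): amide, 1 C=O (running total 3).
CH(NHCOCH3): amide, 1 C=O (running total 4).
CH(COCH3): ketone, 1 C=O (running total 5).
CH(COBr): acyl halide, 1 C=O (running total 6).
CH(COOCH3): ester, 1 C=O (running total 7).
CONH2: amide, 1 C=O (running total 8).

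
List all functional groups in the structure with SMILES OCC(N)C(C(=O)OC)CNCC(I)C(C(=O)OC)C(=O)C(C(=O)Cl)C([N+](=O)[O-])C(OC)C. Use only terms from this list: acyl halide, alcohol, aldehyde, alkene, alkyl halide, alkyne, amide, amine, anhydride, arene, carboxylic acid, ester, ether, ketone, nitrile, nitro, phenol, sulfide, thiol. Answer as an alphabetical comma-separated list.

Reading the structure from left to right:
  HOCH2: HO– on an sp³ carbon → alcohol.
  CH(NH2): –NH2 on an sp³ carbon with no adjacent C=O → amine.
  CH(COOCH3): pendant –COOCH3: carbonyl C bonded to C and –OCH3 → ester.
  CH2NHCH2: C–N–C with sp³ carbons and no adjacent C=O → amine (secondary).
  CH(I): halogen on an sp³ carbon → alkyl halide.
  CH(COOCH3): pendant –COOCH3: carbonyl C bonded to C and –OCH3 → ester.
  CO: –C(=O)– with carbon on both sides → ketone.
  CH(COCl): pendant –C(=O)X: carbonyl C bonded to C and halogen → acyl halide.
  CH(NO2): –NO2 on an sp³ carbon → nitro (the N=O is not a carbonyl).
  CH(OCH3): pendant –OCH3: C–O–C with sp³ C, no adjacent C=O → ether.

acyl halide, alcohol, alkyl halide, amine, ester, ether, ketone, nitro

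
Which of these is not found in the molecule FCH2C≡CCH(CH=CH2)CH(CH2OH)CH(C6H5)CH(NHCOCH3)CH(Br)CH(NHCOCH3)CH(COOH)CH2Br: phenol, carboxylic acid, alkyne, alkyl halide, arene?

phenol

arene: present (CH(C6H5) — pendant –C6H5: benzene ring → arene).
alkyl halide: present (FCH2 — halogen on an sp³ carbon → alkyl halide).
alkyne: present (C≡C — C≡C triple bond → alkyne).
carboxylic acid: present (CH(COOH) — pendant –COOH: carbonyl C bonded to C and –OH → carboxylic acid).
phenol: absent. In CH(CH2OH), the –OH is on an sp³ carbon, not on an aromatic ring, so it is an alcohol.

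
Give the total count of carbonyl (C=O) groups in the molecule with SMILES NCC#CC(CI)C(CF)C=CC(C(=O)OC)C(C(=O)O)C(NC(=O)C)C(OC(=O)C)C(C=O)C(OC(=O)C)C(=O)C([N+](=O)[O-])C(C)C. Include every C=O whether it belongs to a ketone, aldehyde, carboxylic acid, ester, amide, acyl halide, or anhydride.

7

CH(COOCH3): ester, 1 C=O (running total 1).
CH(COOH): carboxylic acid, 1 C=O (running total 2).
CH(NHCOCH3): amide, 1 C=O (running total 3).
CH(OCOCH3): ester, 1 C=O (running total 4).
CH(CHO): aldehyde, 1 C=O (running total 5).
CH(OCOCH3): ester, 1 C=O (running total 6).
CO: ketone, 1 C=O (running total 7).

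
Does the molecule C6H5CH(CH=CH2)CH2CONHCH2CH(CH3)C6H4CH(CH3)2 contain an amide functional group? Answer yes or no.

Taking each segment in turn:
  C6H5: C6H5– phenyl ring → arene.
  CH(CH=CH2): pendant –CH=CH2: C=C double bond → alkene.
  CH2CONHCH2: –C(=O)–N– linkage → amide (the N is not an amine).
  C6H4: para-disubstituted benzene ring → arene.
The CH2CONHCH2 segment supplies the amide: –C(=O)–N– linkage → amide (the N is not an amine).

yes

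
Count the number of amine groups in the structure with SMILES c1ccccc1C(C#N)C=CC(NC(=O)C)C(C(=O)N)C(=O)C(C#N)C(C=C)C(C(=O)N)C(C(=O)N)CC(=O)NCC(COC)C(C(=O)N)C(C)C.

0

C6H5– phenyl ring → arene.
pendant –C≡N: nitrile.
C=C double bond → alkene.
pendant –NHC(=O)CH3: N bonded to a carbonyl → amide (not amine).
pendant –CONH2: carbonyl C bonded to C and N → amide.
–C(=O)– with carbon on both sides → ketone.
pendant –C≡N: nitrile.
pendant –CH=CH2: C=C double bond → alkene.
pendant –CONH2: carbonyl C bonded to C and N → amide.
pendant –CONH2: carbonyl C bonded to C and N → amide.
–C(=O)–N– linkage → amide (the N is not an amine).
pendant –CH2OCH3: C–O–C linkage → ether.
pendant –CONH2: carbonyl C bonded to C and N → amide.
No segment is a amine: CH(CN) is nitrile, not amine; CH(NHCOCH3) is amide, not amine; CH(CONH2) is amide, not amine. → 0.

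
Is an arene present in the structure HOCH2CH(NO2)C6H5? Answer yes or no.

Working along the chain:
  HOCH2: HO– on an sp³ carbon → alcohol.
  CH(NO2): –NO2 on an sp³ carbon → nitro (the N=O is not a carbonyl).
  C6H5: –C6H5 phenyl ring → arene.
The C6H5 segment supplies the arene: –C6H5 phenyl ring → arene.

yes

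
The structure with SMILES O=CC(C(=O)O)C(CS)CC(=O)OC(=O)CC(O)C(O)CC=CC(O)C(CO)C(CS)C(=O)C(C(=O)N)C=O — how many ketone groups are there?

1

terminal –CHO: carbonyl C bonded to H and C → aldehyde.
pendant –COOH: carbonyl C bonded to C and –OH → carboxylic acid.
pendant –CH2SH → thiol.
two acyl groups sharing one oxygen, –C(=O)–O–C(=O)– → anhydride.
–OH on an sp³ carbon → alcohol (secondary).
–OH on an sp³ carbon → alcohol (secondary).
C=C double bond → alkene.
–OH on an sp³ carbon → alcohol (secondary).
pendant –CH2OH on an sp³ backbone C → alcohol.
pendant –CH2SH → thiol.
–C(=O)– with carbon on both sides → ketone.
pendant –CONH2: carbonyl C bonded to C and N → amide.
terminal –CHO: carbonyl C bonded to H and C → aldehyde.
Ketone appears at: CO → 1.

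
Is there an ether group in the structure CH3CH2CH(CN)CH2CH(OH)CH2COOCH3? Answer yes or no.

no

pendant –C≡N: nitrile.
–OH on an sp³ carbon → alcohol (secondary).
–C(=O)OCH3: carbonyl C bonded to C and to –OCH3 → ester (not ketone + ether).
In COOCH3, the C–O–C oxygen is adjacent to a C=O, so it belongs to an ester, not an ether.
The groups actually present are: alcohol, ester, nitrile.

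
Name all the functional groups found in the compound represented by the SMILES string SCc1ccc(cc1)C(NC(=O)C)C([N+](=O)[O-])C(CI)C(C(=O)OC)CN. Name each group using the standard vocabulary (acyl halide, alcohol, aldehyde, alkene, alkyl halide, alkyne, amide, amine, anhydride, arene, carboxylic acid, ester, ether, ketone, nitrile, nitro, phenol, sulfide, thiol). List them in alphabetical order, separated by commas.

alkyl halide, amide, amine, arene, ester, nitro, thiol

Reading the structure from left to right:
  HSCH2: –SH on an sp³ carbon → thiol.
  C6H4: para-disubstituted benzene ring → arene.
  CH(NHCOCH3): pendant –NHC(=O)CH3: N bonded to a carbonyl → amide (not amine).
  CH(NO2): –NO2 on an sp³ carbon → nitro (the N=O is not a carbonyl).
  CH(CH2I): pendant –CH2X: halogen on sp³ carbon → alkyl halide.
  CH(COOCH3): pendant –COOCH3: carbonyl C bonded to C and –OCH3 → ester.
  CH2NH2: –NH2 on an sp³ carbon with no adjacent C=O → amine.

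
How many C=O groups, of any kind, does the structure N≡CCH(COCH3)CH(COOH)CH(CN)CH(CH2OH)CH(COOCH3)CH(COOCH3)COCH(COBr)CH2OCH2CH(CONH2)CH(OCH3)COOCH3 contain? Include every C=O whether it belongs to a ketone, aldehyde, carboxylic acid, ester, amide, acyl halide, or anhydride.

CH(COCH3): ketone, 1 C=O (running total 1).
CH(COOH): carboxylic acid, 1 C=O (running total 2).
CH(COOCH3): ester, 1 C=O (running total 3).
CH(COOCH3): ester, 1 C=O (running total 4).
CO: ketone, 1 C=O (running total 5).
CH(COBr): acyl halide, 1 C=O (running total 6).
CH(CONH2): amide, 1 C=O (running total 7).
COOCH3: ester, 1 C=O (running total 8).

8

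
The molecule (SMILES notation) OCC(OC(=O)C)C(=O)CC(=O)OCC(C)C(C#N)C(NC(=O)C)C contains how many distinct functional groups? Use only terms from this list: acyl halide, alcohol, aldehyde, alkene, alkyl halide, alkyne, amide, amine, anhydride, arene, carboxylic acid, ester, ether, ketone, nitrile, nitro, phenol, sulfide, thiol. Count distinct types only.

5

Reading the structure from left to right:
  HOCH2: HO– on an sp³ carbon → alcohol.
  CH(OCOCH3): pendant –OC(=O)CH3: an acyloxy group → ester.
  CO: –C(=O)– with carbon on both sides → ketone.
  CH2COOCH2: –C(=O)–O–C with C on the carbonyl side → ester.
  CH(CN): pendant –C≡N: nitrile.
  CH(NHCOCH3): pendant –NHC(=O)CH3: N bonded to a carbonyl → amide (not amine).
Distinct types present: alcohol, amide, ester, ketone, nitrile.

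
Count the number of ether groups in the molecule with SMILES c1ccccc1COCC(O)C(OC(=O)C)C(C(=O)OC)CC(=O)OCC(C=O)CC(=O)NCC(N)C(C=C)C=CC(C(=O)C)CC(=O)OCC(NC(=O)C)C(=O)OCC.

Working along the chain:
  C6H5: C6H5– phenyl ring → arene.
  CH2OCH2: C–O–C with sp³ carbons on both sides and no adjacent C=O → ether.
  CH(OH): –OH on an sp³ carbon → alcohol (secondary).
  CH(OCOCH3): pendant –OC(=O)CH3: an acyloxy group → ester.
  CH(COOCH3): pendant –COOCH3: carbonyl C bonded to C and –OCH3 → ester.
  CH2COOCH2: –C(=O)–O–C with C on the carbonyl side → ester.
  CH(CHO): pendant –CHO: carbonyl C bonded to C and H → aldehyde.
  CH2CONHCH2: –C(=O)–N– linkage → amide (the N is not an amine).
  CH(NH2): –NH2 on an sp³ carbon with no adjacent C=O → amine.
  CH(CH=CH2): pendant –CH=CH2: C=C double bond → alkene.
  CH=CH: C=C double bond → alkene.
  CH(COCH3): pendant –COCH3: carbonyl C bonded to two carbons → ketone.
  CH2COOCH2: –C(=O)–O–C with C on the carbonyl side → ester.
  CH(NHCOCH3): pendant –NHC(=O)CH3: N bonded to a carbonyl → amide (not amine).
  COOCH2CH3: –C(=O)OCH2CH3: carbonyl C bonded to C and to –OEt → ester.
Ether appears at: CH2OCH2 → 1.

1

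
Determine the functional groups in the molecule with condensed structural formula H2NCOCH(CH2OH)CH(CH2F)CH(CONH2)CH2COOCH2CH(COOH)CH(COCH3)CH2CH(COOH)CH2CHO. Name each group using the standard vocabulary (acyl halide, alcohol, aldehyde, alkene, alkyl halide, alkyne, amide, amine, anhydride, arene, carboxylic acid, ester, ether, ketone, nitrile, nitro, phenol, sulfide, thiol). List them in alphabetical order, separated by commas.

Taking each segment in turn:
  H2NCO: –C(=O)NH2: carbonyl C bonded to C and to N → amide (the N is not a separate amine).
  CH(CH2OH): pendant –CH2OH on an sp³ backbone C → alcohol.
  CH(CH2F): pendant –CH2X: halogen on sp³ carbon → alkyl halide.
  CH(CONH2): pendant –CONH2: carbonyl C bonded to C and N → amide.
  CH2COOCH2: –C(=O)–O–C with C on the carbonyl side → ester.
  CH(COOH): pendant –COOH: carbonyl C bonded to C and –OH → carboxylic acid.
  CH(COCH3): pendant –COCH3: carbonyl C bonded to two carbons → ketone.
  CH(COOH): pendant –COOH: carbonyl C bonded to C and –OH → carboxylic acid.
  CHO: terminal –CHO: carbonyl C bonded to H and C → aldehyde.

alcohol, aldehyde, alkyl halide, amide, carboxylic acid, ester, ketone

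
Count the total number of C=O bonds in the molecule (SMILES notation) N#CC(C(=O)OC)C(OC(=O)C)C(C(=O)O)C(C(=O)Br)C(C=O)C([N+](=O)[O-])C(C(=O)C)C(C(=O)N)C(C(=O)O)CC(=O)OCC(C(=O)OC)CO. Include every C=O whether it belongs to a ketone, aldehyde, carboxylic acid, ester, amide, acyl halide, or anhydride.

CH(COOCH3): ester, 1 C=O (running total 1).
CH(OCOCH3): ester, 1 C=O (running total 2).
CH(COOH): carboxylic acid, 1 C=O (running total 3).
CH(COBr): acyl halide, 1 C=O (running total 4).
CH(CHO): aldehyde, 1 C=O (running total 5).
CH(COCH3): ketone, 1 C=O (running total 6).
CH(CONH2): amide, 1 C=O (running total 7).
CH(COOH): carboxylic acid, 1 C=O (running total 8).
CH2COOCH2: ester, 1 C=O (running total 9).
CH(COOCH3): ester, 1 C=O (running total 10).

10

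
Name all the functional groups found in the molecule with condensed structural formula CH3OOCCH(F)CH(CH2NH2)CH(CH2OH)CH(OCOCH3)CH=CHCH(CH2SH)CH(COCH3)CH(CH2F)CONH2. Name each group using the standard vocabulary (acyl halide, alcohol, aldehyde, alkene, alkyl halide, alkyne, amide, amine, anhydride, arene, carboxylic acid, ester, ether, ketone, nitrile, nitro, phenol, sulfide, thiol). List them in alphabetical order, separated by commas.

Working along the chain:
  CH3OOC: CH3O–C(=O)–: carbonyl C bonded to C and to –OCH3 → ester (not ketone + ether).
  CH(F): halogen on an sp³ carbon → alkyl halide.
  CH(CH2NH2): pendant –CH2NH2: N on sp³ C, no adjacent C=O → amine.
  CH(CH2OH): pendant –CH2OH on an sp³ backbone C → alcohol.
  CH(OCOCH3): pendant –OC(=O)CH3: an acyloxy group → ester.
  CH=CH: C=C double bond → alkene.
  CH(CH2SH): pendant –CH2SH → thiol.
  CH(COCH3): pendant –COCH3: carbonyl C bonded to two carbons → ketone.
  CH(CH2F): pendant –CH2X: halogen on sp³ carbon → alkyl halide.
  CONH2: –C(=O)NH2: carbonyl C bonded to C and to N → amide (the N is not a separate amine).

alcohol, alkene, alkyl halide, amide, amine, ester, ketone, thiol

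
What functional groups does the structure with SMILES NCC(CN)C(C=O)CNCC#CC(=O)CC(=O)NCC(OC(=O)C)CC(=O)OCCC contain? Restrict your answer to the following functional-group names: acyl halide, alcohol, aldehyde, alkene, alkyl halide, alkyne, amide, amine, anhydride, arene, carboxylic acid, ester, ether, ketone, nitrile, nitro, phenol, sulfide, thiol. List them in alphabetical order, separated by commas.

Taking each segment in turn:
  H2NCH2: –NH2 on an sp³ carbon with no adjacent C=O → amine.
  CH(CH2NH2): pendant –CH2NH2: N on sp³ C, no adjacent C=O → amine.
  CH(CHO): pendant –CHO: carbonyl C bonded to C and H → aldehyde.
  CH2NHCH2: C–N–C with sp³ carbons and no adjacent C=O → amine (secondary).
  C≡C: C≡C triple bond → alkyne.
  CO: –C(=O)– with carbon on both sides → ketone.
  CH2CONHCH2: –C(=O)–N– linkage → amide (the N is not an amine).
  CH(OCOCH3): pendant –OC(=O)CH3: an acyloxy group → ester.
  CH2COOCH2: –C(=O)–O–C with C on the carbonyl side → ester.

aldehyde, alkyne, amide, amine, ester, ketone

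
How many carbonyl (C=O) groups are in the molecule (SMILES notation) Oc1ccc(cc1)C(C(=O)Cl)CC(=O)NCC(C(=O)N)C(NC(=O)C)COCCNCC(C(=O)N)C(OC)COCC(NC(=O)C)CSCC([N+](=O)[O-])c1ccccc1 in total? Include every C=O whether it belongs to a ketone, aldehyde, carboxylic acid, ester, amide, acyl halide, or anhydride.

CH(COCl): acyl halide, 1 C=O (running total 1).
CH2CONHCH2: amide, 1 C=O (running total 2).
CH(CONH2): amide, 1 C=O (running total 3).
CH(NHCOCH3): amide, 1 C=O (running total 4).
CH(CONH2): amide, 1 C=O (running total 5).
CH(NHCOCH3): amide, 1 C=O (running total 6).

6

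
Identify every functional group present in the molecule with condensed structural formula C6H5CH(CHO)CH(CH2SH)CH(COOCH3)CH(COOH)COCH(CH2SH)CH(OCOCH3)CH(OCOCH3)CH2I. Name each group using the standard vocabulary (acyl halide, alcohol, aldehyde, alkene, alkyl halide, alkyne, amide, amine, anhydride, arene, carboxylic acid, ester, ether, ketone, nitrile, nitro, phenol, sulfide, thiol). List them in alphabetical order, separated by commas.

C6H5– phenyl ring → arene.
pendant –CHO: carbonyl C bonded to C and H → aldehyde.
pendant –CH2SH → thiol.
pendant –COOCH3: carbonyl C bonded to C and –OCH3 → ester.
pendant –COOH: carbonyl C bonded to C and –OH → carboxylic acid.
–C(=O)– with carbon on both sides → ketone.
pendant –CH2SH → thiol.
pendant –OC(=O)CH3: an acyloxy group → ester.
pendant –OC(=O)CH3: an acyloxy group → ester.
halogen on an sp³ carbon → alkyl halide.

aldehyde, alkyl halide, arene, carboxylic acid, ester, ketone, thiol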